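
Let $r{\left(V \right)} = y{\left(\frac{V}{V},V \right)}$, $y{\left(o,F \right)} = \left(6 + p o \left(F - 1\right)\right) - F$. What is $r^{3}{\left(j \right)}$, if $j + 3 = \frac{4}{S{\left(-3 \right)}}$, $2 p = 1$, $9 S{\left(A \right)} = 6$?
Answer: $64$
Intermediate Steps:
$S{\left(A \right)} = \frac{2}{3}$ ($S{\left(A \right)} = \frac{1}{9} \cdot 6 = \frac{2}{3}$)
$p = \frac{1}{2}$ ($p = \frac{1}{2} \cdot 1 = \frac{1}{2} \approx 0.5$)
$j = 3$ ($j = -3 + \frac{4}{\frac{2}{3}} = -3 + 4 \cdot \frac{3}{2} = -3 + 6 = 3$)
$y{\left(o,F \right)} = 6 - F + \frac{o \left(-1 + F\right)}{2}$ ($y{\left(o,F \right)} = \left(6 + \frac{o \left(F - 1\right)}{2}\right) - F = \left(6 + \frac{o \left(-1 + F\right)}{2}\right) - F = 6 - F + \frac{o \left(-1 + F\right)}{2}$)
$r{\left(V \right)} = \frac{11}{2} - \frac{V}{2}$ ($r{\left(V \right)} = 6 - V - \frac{V \frac{1}{V}}{2} + \frac{V \frac{V}{V}}{2} = 6 - V - \frac{1}{2} + \frac{1}{2} V 1 = 6 - V - \frac{1}{2} + \frac{V}{2} = \frac{11}{2} - \frac{V}{2}$)
$r^{3}{\left(j \right)} = \left(\frac{11}{2} - \frac{3}{2}\right)^{3} = 4^{3} = 64$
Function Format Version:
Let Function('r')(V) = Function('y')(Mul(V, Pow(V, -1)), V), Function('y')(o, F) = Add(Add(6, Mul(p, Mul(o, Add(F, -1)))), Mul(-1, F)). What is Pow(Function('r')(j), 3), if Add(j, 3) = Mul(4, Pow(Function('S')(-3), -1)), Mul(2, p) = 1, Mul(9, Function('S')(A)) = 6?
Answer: 64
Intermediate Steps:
Function('S')(A) = Rational(2, 3) (Function('S')(A) = Mul(Rational(1, 9), 6) = Rational(2, 3))
p = Rational(1, 2) (p = Mul(Rational(1, 2), 1) = Rational(1, 2) ≈ 0.50000)
j = 3 (j = Add(-3, Mul(4, Pow(Rational(2, 3), -1))) = Add(-3, Mul(4, Rational(3, 2))) = Add(-3, 6) = 3)
Function('y')(o, F) = Add(6, Mul(-1, F), Mul(Rational(1, 2), o, Add(-1, F))) (Function('y')(o, F) = Add(Add(6, Mul(Rational(1, 2), Mul(o, Add(F, -1)))), Mul(-1, F)) = Add(Add(6, Mul(Rational(1, 2), Mul(o, Add(-1, F)))), Mul(-1, F)) = Add(Add(6, Mul(Rational(1, 2), o, Add(-1, F))), Mul(-1, F)) = Add(6, Mul(-1, F), Mul(Rational(1, 2), o, Add(-1, F))))
Function('r')(V) = Add(Rational(11, 2), Mul(Rational(-1, 2), V)) (Function('r')(V) = Add(6, Mul(-1, V), Mul(Rational(-1, 2), Mul(V, Pow(V, -1))), Mul(Rational(1, 2), V, Mul(V, Pow(V, -1)))) = Add(6, Mul(-1, V), Mul(Rational(-1, 2), 1), Mul(Rational(1, 2), V, 1)) = Add(6, Mul(-1, V), Rational(-1, 2), Mul(Rational(1, 2), V)) = Add(Rational(11, 2), Mul(Rational(-1, 2), V)))
Pow(Function('r')(j), 3) = Pow(Add(Rational(11, 2), Mul(Rational(-1, 2), 3)), 3) = Pow(Add(Rational(11, 2), Rational(-3, 2)), 3) = Pow(4, 3) = 64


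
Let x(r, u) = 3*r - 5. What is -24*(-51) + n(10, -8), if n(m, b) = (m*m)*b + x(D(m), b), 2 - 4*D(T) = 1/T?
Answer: 16817/40 ≈ 420.42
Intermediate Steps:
D(T) = 1/2 - 1/(4*T)
x(r, u) = -5 + 3*r
n(m, b) = -5 + b*m**2 + 3*(-1 + 2*m)/(4*m) (n(m, b) = (m*m)*b + (-5 + 3*((-1 + 2*m)/(4*m))) = m**2*b + (-5 + 3*(-1 + 2*m)/(4*m)) = b*m**2 + (-5 + 3*(-1 + 2*m)/(4*m)) = -5 + b*m**2 + 3*(-1 + 2*m)/(4*m))
-24*(-51) + n(10, -8) = -24*(-51) + (-7/2 - 3/4/10 - 8*10**2) = 1224 + (-7/2 - 3/4*1/10 - 8*100) = 1224 + (-7/2 - 3/40 - 800) = 1224 - 32143/40 = 16817/40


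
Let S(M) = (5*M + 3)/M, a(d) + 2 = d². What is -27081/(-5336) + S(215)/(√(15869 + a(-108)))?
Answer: 27081/5336 + 154*√3059/281865 ≈ 5.1054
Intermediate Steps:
a(d) = -2 + d²
S(M) = (3 + 5*M)/M
-27081/(-5336) + S(215)/(√(15869 + a(-108))) = -27081/(-5336) + (5 + 3/215)/(√(15869 + (-2 + (-108)²))) = -27081*(-1/5336) + (5 + 3*(1/215))/(√(15869 + (-2 + 11664))) = 27081/5336 + (5 + 3/215)/(√(15869 + 11662)) = 27081/5336 + 1078/(215*(√27531)) = 27081/5336 + 1078/(215*((3*√3059))) = 27081/5336 + 1078*(√3059/9177)/215 = 27081/5336 + 154*√3059/281865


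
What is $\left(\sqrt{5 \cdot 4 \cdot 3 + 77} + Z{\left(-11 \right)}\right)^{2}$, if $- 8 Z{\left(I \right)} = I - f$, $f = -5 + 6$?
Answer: $\frac{557}{4} + 3 \sqrt{137} \approx 174.36$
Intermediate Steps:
$f = 1$
$Z{\left(I \right)} = \frac{1}{8} - \frac{I}{8}$ ($Z{\left(I \right)} = - \frac{I - 1}{8} = - \frac{-1 + I}{8} = \frac{1}{8} - \frac{I}{8}$)
$\left(\sqrt{5 \cdot 4 \cdot 3 + 77} + Z{\left(-11 \right)}\right)^{2} = \left(\sqrt{5 \cdot 4 \cdot 3 + 77} + \left(\frac{1}{8} - - \frac{11}{8}\right)\right)^{2} = \left(\sqrt{20 \cdot 3 + 77} + \left(\frac{1}{8} + \frac{11}{8}\right)\right)^{2} = \left(\sqrt{60 + 77} + \frac{3}{2}\right)^{2} = \left(\sqrt{137} + \frac{3}{2}\right)^{2} = \left(\frac{3}{2} + \sqrt{137}\right)^{2}$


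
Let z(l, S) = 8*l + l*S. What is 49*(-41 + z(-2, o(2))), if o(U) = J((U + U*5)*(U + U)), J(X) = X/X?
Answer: -2891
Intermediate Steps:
J(X) = 1
o(U) = 1
z(l, S) = 8*l + S*l
49*(-41 + z(-2, o(2))) = 49*(-41 - 2*(8 + 1)) = 49*(-41 - 2*9) = 49*(-41 - 18) = 49*(-59) = -2891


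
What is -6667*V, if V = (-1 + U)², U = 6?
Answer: -166675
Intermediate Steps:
V = 25 (V = (-1 + 6)² = 5² = 25)
-6667*V = -6667*25 = -166675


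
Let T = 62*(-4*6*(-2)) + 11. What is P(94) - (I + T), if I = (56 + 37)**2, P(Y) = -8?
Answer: -11644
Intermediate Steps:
I = 8649 (I = 93**2 = 8649)
T = 2987 (T = 62*(-24*(-2)) + 11 = 62*48 + 11 = 2976 + 11 = 2987)
P(94) - (I + T) = -8 - (8649 + 2987) = -8 - 1*11636 = -8 - 11636 = -11644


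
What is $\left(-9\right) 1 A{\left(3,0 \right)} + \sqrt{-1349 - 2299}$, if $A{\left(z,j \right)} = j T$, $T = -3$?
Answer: $8 i \sqrt{57} \approx 60.399 i$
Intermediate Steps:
$A{\left(z,j \right)} = - 3 j$ ($A{\left(z,j \right)} = j \left(-3\right) = - 3 j$)
$\left(-9\right) 1 A{\left(3,0 \right)} + \sqrt{-1349 - 2299} = \left(-9\right) 1 \left(\left(-3\right) 0\right) + \sqrt{-1349 - 2299} = \left(-9\right) 0 + \sqrt{-3648} = 0 + 8 i \sqrt{57} = 8 i \sqrt{57}$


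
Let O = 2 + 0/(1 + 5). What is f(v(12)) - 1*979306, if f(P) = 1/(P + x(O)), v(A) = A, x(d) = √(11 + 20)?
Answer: -110661566/113 - √31/113 ≈ -9.7931e+5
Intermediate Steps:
O = 2 (O = 2 + 0/6 = 2 + (⅙)*0 = 2 + 0 = 2)
x(d) = √31
f(P) = 1/(P + √31)
f(v(12)) - 1*979306 = 1/(12 + √31) - 1*979306 = 1/(12 + √31) - 979306 = -979306 + 1/(12 + √31)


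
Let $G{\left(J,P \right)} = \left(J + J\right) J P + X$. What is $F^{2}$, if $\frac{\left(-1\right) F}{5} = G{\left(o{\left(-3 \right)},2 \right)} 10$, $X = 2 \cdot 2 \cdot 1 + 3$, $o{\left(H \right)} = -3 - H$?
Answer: $122500$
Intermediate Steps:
$X = 7$ ($X = 4 \cdot 1 + 3 = 4 + 3 = 7$)
$G{\left(J,P \right)} = 7 + 2 P J^{2}$ ($G{\left(J,P \right)} = \left(J + J\right) J P + 7 = 2 J J P + 7 = 2 J^{2} P + 7 = 2 P J^{2} + 7 = 7 + 2 P J^{2}$)
$F = -350$ ($F = - 5 \left(7 + 2 \cdot 2 \left(-3 - -3\right)^{2}\right) 10 = - 5 \left(7 + 2 \cdot 2 \left(-3 + 3\right)^{2}\right) 10 = - 5 \left(7 + 2 \cdot 2 \cdot 0^{2}\right) 10 = - 5 \left(7 + 2 \cdot 2 \cdot 0\right) 10 = - 5 \left(7 + 0\right) 10 = - 5 \cdot 7 \cdot 10 = \left(-5\right) 70 = -350$)
$F^{2} = \left(-350\right)^{2} = 122500$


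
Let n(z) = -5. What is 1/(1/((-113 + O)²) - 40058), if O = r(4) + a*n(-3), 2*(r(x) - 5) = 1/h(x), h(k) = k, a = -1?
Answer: -677329/27132445018 ≈ -2.4964e-5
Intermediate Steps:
r(x) = 5 + 1/(2*x)
O = 81/8 (O = (5 + (½)/4) - 1*(-5) = (5 + (½)*(¼)) + 5 = (5 + ⅛) + 5 = 41/8 + 5 = 81/8 ≈ 10.125)
1/(1/((-113 + O)²) - 40058) = 1/(1/((-113 + 81/8)²) - 40058) = 1/(1/((-823/8)²) - 40058) = 1/(1/(677329/64) - 40058) = 1/(64/677329 - 40058) = 1/(-27132445018/677329) = -677329/27132445018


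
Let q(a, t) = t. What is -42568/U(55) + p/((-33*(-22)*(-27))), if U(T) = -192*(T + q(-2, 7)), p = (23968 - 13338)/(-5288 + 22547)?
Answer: 300022762873/83901107664 ≈ 3.5759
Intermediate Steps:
p = 10630/17259 ≈ 0.61591
U(T) = -1344 - 192*T (U(T) = -192*(T + 7) = -192*(7 + T) = -1344 - 192*T)
-42568/U(55) + p/((-33*(-22)*(-27))) = -42568/(-1344 - 192*55) + 10630/(17259*((-33*(-22)*(-27)))) = -42568/(-1344 - 10560) + 10630/(17259*((726*(-27)))) = -42568/(-11904) + (10630/17259)/(-19602) = -42568*(-1/11904) + (10630/17259)*(-1/19602) = 5321/1488 - 5315/169155459 = 300022762873/83901107664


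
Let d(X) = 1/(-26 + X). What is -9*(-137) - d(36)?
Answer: 12329/10 ≈ 1232.9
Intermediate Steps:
-9*(-137) - d(36) = -9*(-137) - 1/(-26 + 36) = 1233 - 1/10 = 1233 - 1*⅒ = 1233 - ⅒ = 12329/10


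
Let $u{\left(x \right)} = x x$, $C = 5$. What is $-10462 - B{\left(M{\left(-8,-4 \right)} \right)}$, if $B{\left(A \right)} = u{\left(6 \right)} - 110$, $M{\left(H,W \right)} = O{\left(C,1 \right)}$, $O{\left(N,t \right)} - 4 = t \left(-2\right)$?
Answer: $-10388$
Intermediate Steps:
$O{\left(N,t \right)} = 4 - 2 t$ ($O{\left(N,t \right)} = 4 + t \left(-2\right) = 4 - 2 t$)
$M{\left(H,W \right)} = 2$ ($M{\left(H,W \right)} = 4 - 2 = 2$)
$u{\left(x \right)} = x^{2}$
$B{\left(A \right)} = -74$ ($B{\left(A \right)} = 6^{2} - 110 = 36 - 110 = -74$)
$-10462 - B{\left(M{\left(-8,-4 \right)} \right)} = -10462 - -74 = -10462 + 74 = -10388$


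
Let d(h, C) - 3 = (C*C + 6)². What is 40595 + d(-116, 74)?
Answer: 30092922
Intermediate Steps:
d(h, C) = 3 + (6 + C²)² (d(h, C) = 3 + (C*C + 6)² = 3 + (C² + 6)² = 3 + (6 + C²)²)
40595 + d(-116, 74) = 40595 + (3 + (6 + 74²)²) = 40595 + (3 + (6 + 5476)²) = 40595 + (3 + 5482²) = 40595 + (3 + 30052324) = 40595 + 30052327 = 30092922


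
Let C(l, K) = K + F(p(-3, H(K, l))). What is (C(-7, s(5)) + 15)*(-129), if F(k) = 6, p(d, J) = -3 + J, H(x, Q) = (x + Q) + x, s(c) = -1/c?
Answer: -13416/5 ≈ -2683.2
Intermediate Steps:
H(x, Q) = Q + 2*x (H(x, Q) = (Q + x) + x = Q + 2*x)
C(l, K) = 6 + K (C(l, K) = K + 6 = 6 + K)
(C(-7, s(5)) + 15)*(-129) = ((6 - 1/5) + 15)*(-129) = (29/5 + 15)*(-129) = (104/5)*(-129) = -13416/5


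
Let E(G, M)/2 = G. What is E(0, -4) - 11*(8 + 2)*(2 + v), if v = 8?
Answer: -1100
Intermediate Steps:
E(G, M) = 2*G
E(0, -4) - 11*(8 + 2)*(2 + v) = 2*0 - 11*(8 + 2)*(2 + 8) = 0 - 110*10 = 0 - 11*100 = 0 - 1100 = -1100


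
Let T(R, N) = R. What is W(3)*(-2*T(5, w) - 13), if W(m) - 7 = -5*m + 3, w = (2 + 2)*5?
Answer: 115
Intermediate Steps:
w = 20 (w = 4*5 = 20)
W(m) = 10 - 5*m (W(m) = 7 + (-5*m + 3) = 7 + (3 - 5*m) = 10 - 5*m)
W(3)*(-2*T(5, w) - 13) = (10 - 5*3)*(-2*5 - 13) = (10 - 15)*(-10 - 13) = -5*(-23) = 115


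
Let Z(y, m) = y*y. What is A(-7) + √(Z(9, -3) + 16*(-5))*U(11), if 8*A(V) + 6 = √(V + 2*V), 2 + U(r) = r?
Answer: 33/4 + I*√21/8 ≈ 8.25 + 0.57282*I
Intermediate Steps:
U(r) = -2 + r
Z(y, m) = y²
A(V) = -¾ + √3*√V/8 (A(V) = -¾ + √(V + 2*V)/8 = -¾ + √(3*V)/8 = -¾ + (√3*√V)/8 = -¾ + √3*√V/8)
A(-7) + √(Z(9, -3) + 16*(-5))*U(11) = (-¾ + √3*√(-7)/8) + √(9² + 16*(-5))*(-2 + 11) = (-¾ + √3*(I*√7)/8) + √(81 - 80)*9 = (-¾ + I*√21/8) + √1*9 = (-¾ + I*√21/8) + 1*9 = (-¾ + I*√21/8) + 9 = 33/4 + I*√21/8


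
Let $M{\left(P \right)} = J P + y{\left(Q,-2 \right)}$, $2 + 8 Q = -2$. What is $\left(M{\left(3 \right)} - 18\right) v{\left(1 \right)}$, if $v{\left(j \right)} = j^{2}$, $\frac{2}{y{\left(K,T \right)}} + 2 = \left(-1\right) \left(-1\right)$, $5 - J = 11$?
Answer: $-38$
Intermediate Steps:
$J = -6$ ($J = 5 - 11 = -6$)
$Q = - \frac{1}{2}$ ($Q = - \frac{1}{4} + \frac{1}{8} \left(-2\right) = - \frac{1}{4} - \frac{1}{4} = - \frac{1}{2} \approx -0.5$)
$y{\left(K,T \right)} = -2$ ($y{\left(K,T \right)} = \frac{2}{-2 - -1} = \frac{2}{-2 + 1} = \frac{2}{-1} = 2 \left(-1\right) = -2$)
$M{\left(P \right)} = -2 - 6 P$ ($M{\left(P \right)} = - 6 P - 2 = -2 - 6 P$)
$\left(M{\left(3 \right)} - 18\right) v{\left(1 \right)} = \left(\left(-2 - 18\right) - 18\right) 1^{2} = \left(\left(-2 - 18\right) - 18\right) 1 = \left(-20 - 18\right) 1 = \left(-38\right) 1 = -38$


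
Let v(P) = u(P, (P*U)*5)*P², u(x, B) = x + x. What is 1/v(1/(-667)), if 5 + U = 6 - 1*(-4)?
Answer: -296740963/2 ≈ -1.4837e+8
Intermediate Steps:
U = 5 (U = -5 + (6 - 1*(-4)) = -5 + (6 + 4) = -5 + 10 = 5)
u(x, B) = 2*x
v(P) = 2*P³ (v(P) = (2*P)*P² = 2*P³)
1/v(1/(-667)) = 1/(2*(1/(-667))³) = 1/(2*(-1/667)³) = 1/(2*(-1/296740963)) = 1/(-2/296740963) = -296740963/2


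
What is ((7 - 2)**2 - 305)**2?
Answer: 78400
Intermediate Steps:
((7 - 2)**2 - 305)**2 = (5**2 - 305)**2 = (25 - 305)**2 = (-280)**2 = 78400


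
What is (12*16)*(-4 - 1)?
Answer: -960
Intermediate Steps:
(12*16)*(-4 - 1) = 192*(-5) = -960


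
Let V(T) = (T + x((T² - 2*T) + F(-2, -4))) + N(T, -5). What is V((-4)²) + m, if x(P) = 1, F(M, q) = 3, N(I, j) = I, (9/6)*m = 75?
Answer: 83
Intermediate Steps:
m = 50 (m = (⅔)*75 = 50)
V(T) = 1 + 2*T (V(T) = (T + 1) + T = (1 + T) + T = 1 + 2*T)
V((-4)²) + m = (1 + 2*(-4)²) + 50 = (1 + 2*16) + 50 = (1 + 32) + 50 = 33 + 50 = 83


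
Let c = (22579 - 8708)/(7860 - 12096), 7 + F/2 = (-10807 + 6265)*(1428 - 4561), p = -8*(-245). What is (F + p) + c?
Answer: 120565517977/4236 ≈ 2.8462e+7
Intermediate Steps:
p = 1960
F = 28460158 (F = -14 + 2*((-10807 + 6265)*(1428 - 4561)) = -14 + 2*(-4542*(-3133)) = -14 + 2*14230086 = -14 + 28460172 = 28460158)
c = -13871/4236 (c = 13871/(-4236) = 13871*(-1/4236) = -13871/4236 ≈ -3.2746)
(F + p) + c = (28460158 + 1960) - 13871/4236 = 28462118 - 13871/4236 = 120565517977/4236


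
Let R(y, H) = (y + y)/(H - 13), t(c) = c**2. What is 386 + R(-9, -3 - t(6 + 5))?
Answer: 52900/137 ≈ 386.13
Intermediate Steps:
R(y, H) = 2*y/(-13 + H) (R(y, H) = (2*y)/(-13 + H) = 2*y/(-13 + H))
386 + R(-9, -3 - t(6 + 5)) = 386 + 2*(-9)/(-13 + (-3 - (6 + 5)**2)) = 386 + 2*(-9)/(-13 + (-3 - 1*11**2)) = 386 + 2*(-9)/(-13 + (-3 - 1*121)) = 386 + 2*(-9)/(-13 + (-3 - 121)) = 386 + 2*(-9)/(-13 - 124) = 386 + 2*(-9)/(-137) = 386 + 2*(-9)*(-1/137) = 386 + 18/137 = 52900/137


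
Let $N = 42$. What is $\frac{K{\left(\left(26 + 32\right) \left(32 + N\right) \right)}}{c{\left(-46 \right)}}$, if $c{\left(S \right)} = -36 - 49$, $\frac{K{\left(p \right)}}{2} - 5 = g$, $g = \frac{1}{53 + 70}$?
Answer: $- \frac{1232}{10455} \approx -0.11784$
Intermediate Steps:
$g = \frac{1}{123} \approx 0.0081301$
$K{\left(p \right)} = \frac{1232}{123}$ ($K{\left(p \right)} = 10 + 2 \cdot \frac{1}{123} = 10 + \frac{2}{123} = \frac{1232}{123}$)
$c{\left(S \right)} = -85$
$\frac{K{\left(\left(26 + 32\right) \left(32 + N\right) \right)}}{c{\left(-46 \right)}} = \frac{1232}{123 \left(-85\right)} = \frac{1232}{123} \left(- \frac{1}{85}\right) = - \frac{1232}{10455}$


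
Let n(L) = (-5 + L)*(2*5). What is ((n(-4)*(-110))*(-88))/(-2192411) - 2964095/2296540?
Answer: -899553767009/1006991911588 ≈ -0.89331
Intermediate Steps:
n(L) = -50 + 10*L (n(L) = (-5 + L)*10 = -50 + 10*L)
((n(-4)*(-110))*(-88))/(-2192411) - 2964095/2296540 = (((-50 + 10*(-4))*(-110))*(-88))/(-2192411) - 2964095/2296540 = (((-50 - 40)*(-110))*(-88))*(-1/2192411) - 2964095*1/2296540 = (-90*(-110)*(-88))*(-1/2192411) - 592819/459308 = (9900*(-88))*(-1/2192411) - 592819/459308 = -871200*(-1/2192411) - 592819/459308 = 871200/2192411 - 592819/459308 = -899553767009/1006991911588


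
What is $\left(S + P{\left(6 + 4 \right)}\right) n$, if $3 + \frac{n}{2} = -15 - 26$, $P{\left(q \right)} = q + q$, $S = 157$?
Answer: $-15576$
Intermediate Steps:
$P{\left(q \right)} = 2 q$
$n = -88$ ($n = -6 + 2 \left(-15 - 26\right) = -6 + 2 \left(-41\right) = -6 - 82 = -88$)
$\left(S + P{\left(6 + 4 \right)}\right) n = \left(157 + 2 \left(6 + 4\right)\right) \left(-88\right) = \left(157 + 2 \cdot 10\right) \left(-88\right) = \left(157 + 20\right) \left(-88\right) = 177 \left(-88\right) = -15576$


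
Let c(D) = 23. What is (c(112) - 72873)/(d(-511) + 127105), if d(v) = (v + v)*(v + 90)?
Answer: -72850/557367 ≈ -0.13070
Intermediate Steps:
d(v) = 2*v*(90 + v) (d(v) = (2*v)*(90 + v) = 2*v*(90 + v))
(c(112) - 72873)/(d(-511) + 127105) = (23 - 72873)/(2*(-511)*(90 - 511) + 127105) = -72850/(2*(-511)*(-421) + 127105) = -72850/(430262 + 127105) = -72850/557367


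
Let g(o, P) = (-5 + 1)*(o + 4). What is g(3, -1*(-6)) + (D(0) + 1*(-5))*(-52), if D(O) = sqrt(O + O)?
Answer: 232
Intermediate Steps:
D(O) = sqrt(2)*sqrt(O) (D(O) = sqrt(2*O) = sqrt(2)*sqrt(O))
g(o, P) = -16 - 4*o (g(o, P) = -4*(4 + o) = -16 - 4*o)
g(3, -1*(-6)) + (D(0) + 1*(-5))*(-52) = (-16 - 4*3) + (sqrt(2)*sqrt(0) + 1*(-5))*(-52) = (-16 - 12) + (sqrt(2)*0 - 5)*(-52) = -28 + (0 - 5)*(-52) = -28 - 5*(-52) = -28 + 260 = 232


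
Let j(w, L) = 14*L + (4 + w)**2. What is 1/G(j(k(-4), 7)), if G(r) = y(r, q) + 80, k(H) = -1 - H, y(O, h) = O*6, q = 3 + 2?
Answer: 1/962 ≈ 0.0010395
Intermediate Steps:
q = 5
y(O, h) = 6*O
j(w, L) = (4 + w)**2 + 14*L
G(r) = 80 + 6*r (G(r) = 6*r + 80 = 80 + 6*r)
1/G(j(k(-4), 7)) = 1/(80 + 6*((4 + (-1 - 1*(-4)))**2 + 14*7)) = 1/(80 + 6*((4 + (-1 + 4))**2 + 98)) = 1/(80 + 6*((4 + 3)**2 + 98)) = 1/(80 + 6*(7**2 + 98)) = 1/(80 + 6*(49 + 98)) = 1/(80 + 6*147) = 1/(80 + 882) = 1/962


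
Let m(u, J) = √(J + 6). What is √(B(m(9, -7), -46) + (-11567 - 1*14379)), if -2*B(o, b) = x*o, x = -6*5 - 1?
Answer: √(-103784 + 62*I)/2 ≈ 0.048113 + 161.08*I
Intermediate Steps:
m(u, J) = √(6 + J)
x = -31 (x = -30 - 1 = -31)
B(o, b) = 31*o/2 (B(o, b) = -(-31)*o/2 = 31*o/2)
√(B(m(9, -7), -46) + (-11567 - 1*14379)) = √(31*√(6 - 7)/2 + (-11567 - 1*14379)) = √(31*√(-1)/2 + (-11567 - 14379)) = √(31*I/2 - 25946) = √(-25946 + 31*I/2)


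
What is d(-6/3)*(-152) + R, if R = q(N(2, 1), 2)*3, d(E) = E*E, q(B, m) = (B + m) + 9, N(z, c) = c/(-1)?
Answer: -578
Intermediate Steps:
N(z, c) = -c (N(z, c) = c*(-1) = -c)
q(B, m) = 9 + B + m
d(E) = E²
R = 30 (R = (9 - 1*1 + 2)*3 = (9 - 1 + 2)*3 = 10*3 = 30)
d(-6/3)*(-152) + R = (-6/3)²*(-152) + 30 = (-6*⅓)²*(-152) + 30 = (-2)²*(-152) + 30 = 4*(-152) + 30 = -608 + 30 = -578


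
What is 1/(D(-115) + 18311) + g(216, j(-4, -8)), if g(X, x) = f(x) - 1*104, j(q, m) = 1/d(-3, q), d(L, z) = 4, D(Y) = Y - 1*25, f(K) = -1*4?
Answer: -1962467/18171 ≈ -108.00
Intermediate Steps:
f(K) = -4
D(Y) = -25 + Y (D(Y) = Y - 25 = -25 + Y)
j(q, m) = 1/4
g(X, x) = -108 (g(X, x) = -4 - 1*104 = -4 - 104 = -108)
1/(D(-115) + 18311) + g(216, j(-4, -8)) = 1/((-25 - 115) + 18311) - 108 = 1/(-140 + 18311) - 108 = 1/18171 - 108 = -1962467/18171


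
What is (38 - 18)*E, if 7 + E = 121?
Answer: 2280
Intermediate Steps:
E = 114 (E = -7 + 121 = 114)
(38 - 18)*E = (38 - 18)*114 = 20*114 = 2280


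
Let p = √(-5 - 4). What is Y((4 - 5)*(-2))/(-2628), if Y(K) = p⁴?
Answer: -9/292 ≈ -0.030822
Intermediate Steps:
p = 3*I (p = √(-9) = 3*I ≈ 3.0*I)
Y(K) = 81 (Y(K) = (3*I)⁴ = 81)
Y((4 - 5)*(-2))/(-2628) = 81/(-2628) = 81*(-1/2628) = -9/292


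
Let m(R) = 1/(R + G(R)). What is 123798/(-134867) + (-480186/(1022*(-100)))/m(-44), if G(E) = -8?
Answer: -60361373379/246132275 ≈ -245.24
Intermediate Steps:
m(R) = 1/(-8 + R) (m(R) = 1/(R - 8) = 1/(-8 + R))
123798/(-134867) + (-480186/(1022*(-100)))/m(-44) = 123798/(-134867) + (-480186/(1022*(-100)))/(1/(-8 - 44)) = 123798*(-1/134867) + (-480186/(-102200))/(1/(-52)) = -123798/134867 + (-480186*(-1/102200))/(-1/52) = -123798/134867 + (34299/7300)*(-52) = -123798/134867 - 445887/1825 = -60361373379/246132275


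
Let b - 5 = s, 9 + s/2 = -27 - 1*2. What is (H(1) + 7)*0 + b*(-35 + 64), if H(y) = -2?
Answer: -2059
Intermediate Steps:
s = -76 (s = -18 + 2*(-27 - 1*2) = -18 + 2*(-27 - 2) = -18 + 2*(-29) = -18 - 58 = -76)
b = -71 (b = 5 - 76 = -71)
(H(1) + 7)*0 + b*(-35 + 64) = (-2 + 7)*0 - 71*(-35 + 64) = 5*0 - 71*29 = 0 - 2059 = -2059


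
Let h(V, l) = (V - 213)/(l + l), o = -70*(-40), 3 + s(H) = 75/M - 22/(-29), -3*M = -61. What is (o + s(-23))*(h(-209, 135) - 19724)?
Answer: -293265467728/5307 ≈ -5.5260e+7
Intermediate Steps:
M = 61/3 (M = -⅓*(-61) = 61/3 ≈ 20.333)
s(H) = 2560/1769 (s(H) = -3 + (75/(61/3) - 22/(-29)) = -3 + (75*(3/61) - 22*(-1/29)) = -3 + (225/61 + 22/29) = -3 + 7867/1769 = 2560/1769)
o = 2800
h(V, l) = (-213 + V)/(2*l) (h(V, l) = (-213 + V)/((2*l)) = (-213 + V)*(1/(2*l)) = (-213 + V)/(2*l))
(o + s(-23))*(h(-209, 135) - 19724) = (2800 + 2560/1769)*((½)*(-213 - 209)/135 - 19724) = 4955760*((½)*(1/135)*(-422) - 19724)/1769 = 4955760*(-211/135 - 19724)/1769 = (4955760/1769)*(-2662951/135) = -293265467728/5307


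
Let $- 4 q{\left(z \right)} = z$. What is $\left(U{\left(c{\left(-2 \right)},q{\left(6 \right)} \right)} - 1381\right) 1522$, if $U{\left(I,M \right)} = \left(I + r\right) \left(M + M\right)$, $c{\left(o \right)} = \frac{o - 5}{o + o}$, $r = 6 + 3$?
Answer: $- \frac{4301933}{2} \approx -2.151 \cdot 10^{6}$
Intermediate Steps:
$r = 9$
$q{\left(z \right)} = - \frac{z}{4}$
$c{\left(o \right)} = \frac{-5 + o}{2 o}$
$U{\left(I,M \right)} = 2 M \left(9 + I\right)$ ($U{\left(I,M \right)} = \left(I + 9\right) \left(M + M\right) = \left(9 + I\right) 2 M = 2 M \left(9 + I\right)$)
$\left(U{\left(c{\left(-2 \right)},q{\left(6 \right)} \right)} - 1381\right) 1522 = \left(2 \left(\left(- \frac{1}{4}\right) 6\right) \left(9 + \frac{-5 - 2}{2 \left(-2\right)}\right) - 1381\right) 1522 = \left(2 \left(- \frac{3}{2}\right) \left(9 + \frac{1}{2} \left(- \frac{1}{2}\right) \left(-7\right)\right) - 1381\right) 1522 = \left(2 \left(- \frac{3}{2}\right) \left(9 + \frac{7}{4}\right) - 1381\right) 1522 = \left(2 \left(- \frac{3}{2}\right) \frac{43}{4} - 1381\right) 1522 = \left(- \frac{129}{4} - 1381\right) 1522 = \left(- \frac{5653}{4}\right) 1522 = - \frac{4301933}{2}$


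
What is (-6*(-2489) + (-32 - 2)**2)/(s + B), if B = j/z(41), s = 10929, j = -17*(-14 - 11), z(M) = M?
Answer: 329845/224257 ≈ 1.4708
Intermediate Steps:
j = 425 (j = -17*(-25) = 425)
B = 425/41 ≈ 10.366
(-6*(-2489) + (-32 - 2)**2)/(s + B) = (-6*(-2489) + (-32 - 2)**2)/(10929 + 425/41) = (14934 + (-34)**2)/(448514/41) = (14934 + 1156)*(41/448514) = 16090*(41/448514) = 329845/224257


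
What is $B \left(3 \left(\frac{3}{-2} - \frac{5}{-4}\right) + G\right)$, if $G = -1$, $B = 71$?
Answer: $- \frac{497}{4} \approx -124.25$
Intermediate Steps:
$B \left(3 \left(\frac{3}{-2} - \frac{5}{-4}\right) + G\right) = 71 \left(3 \left(\frac{3}{-2} - \frac{5}{-4}\right) - 1\right) = 71 \left(3 \left(3 \left(- \frac{1}{2}\right) - - \frac{5}{4}\right) - 1\right) = 71 \left(3 \left(- \frac{3}{2} + \frac{5}{4}\right) - 1\right) = 71 \left(3 \left(- \frac{1}{4}\right) - 1\right) = 71 \left(- \frac{3}{4} - 1\right) = 71 \left(- \frac{7}{4}\right) = - \frac{497}{4}$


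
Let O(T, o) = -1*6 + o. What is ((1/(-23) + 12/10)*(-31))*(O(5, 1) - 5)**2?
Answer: -82460/23 ≈ -3585.2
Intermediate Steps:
O(T, o) = -6 + o
((1/(-23) + 12/10)*(-31))*(O(5, 1) - 5)**2 = ((1/(-23) + 12/10)*(-31))*((-6 + 1) - 5)**2 = ((1*(-1/23) + 12*(1/10))*(-31))*(-5 - 5)**2 = ((-1/23 + 6/5)*(-31))*(-10)**2 = ((133/115)*(-31))*100 = -4123/115*100 = -82460/23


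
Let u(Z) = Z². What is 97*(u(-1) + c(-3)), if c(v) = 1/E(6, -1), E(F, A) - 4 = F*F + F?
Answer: 4559/46 ≈ 99.109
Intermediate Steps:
E(F, A) = 4 + F + F² (E(F, A) = 4 + (F*F + F) = 4 + (F² + F) = 4 + (F + F²) = 4 + F + F²)
c(v) = 1/46 (c(v) = 1/(4 + 6 + 6²) = 1/(4 + 6 + 36) = 1/46)
97*(u(-1) + c(-3)) = 97*((-1)² + 1/46) = 97*(1 + 1/46) = 97*(47/46) = 4559/46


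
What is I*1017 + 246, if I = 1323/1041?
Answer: 533859/347 ≈ 1538.5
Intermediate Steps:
I = 441/347 (I = 1323*(1/1041) = 441/347 ≈ 1.2709)
I*1017 + 246 = (441/347)*1017 + 246 = 448497/347 + 246 = 533859/347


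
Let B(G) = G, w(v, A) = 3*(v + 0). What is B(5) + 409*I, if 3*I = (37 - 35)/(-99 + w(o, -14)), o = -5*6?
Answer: 2017/567 ≈ 3.5573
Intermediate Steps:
o = -30
w(v, A) = 3*v
I = -2/567 (I = ((37 - 35)/(-99 + 3*(-30)))/3 = (2/(-99 - 90))/3 = (2/(-189))/3 = (2*(-1/189))/3 = (⅓)*(-2/189) = -2/567 ≈ -0.0035273)
B(5) + 409*I = 5 + 409*(-2/567) = 5 - 818/567 = 2017/567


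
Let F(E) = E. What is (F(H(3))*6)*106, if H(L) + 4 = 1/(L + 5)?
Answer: -4929/2 ≈ -2464.5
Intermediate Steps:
H(L) = -4 + 1/(5 + L) (H(L) = -4 + 1/(L + 5) = -4 + 1/(5 + L))
(F(H(3))*6)*106 = (((-19 - 4*3)/(5 + 3))*6)*106 = (((-19 - 12)/8)*6)*106 = (((1/8)*(-31))*6)*106 = -31/8*6*106 = -93/4*106 = -4929/2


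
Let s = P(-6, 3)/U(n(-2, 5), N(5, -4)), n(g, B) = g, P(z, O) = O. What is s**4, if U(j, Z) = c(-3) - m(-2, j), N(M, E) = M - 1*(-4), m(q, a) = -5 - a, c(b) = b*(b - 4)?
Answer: 1/4096 ≈ 0.00024414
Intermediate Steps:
c(b) = b*(-4 + b)
N(M, E) = 4 + M (N(M, E) = M + 4 = 4 + M)
U(j, Z) = 26 + j (U(j, Z) = -3*(-4 - 3) - (-5 - j) = -3*(-7) + (5 + j) = 21 + (5 + j) = 26 + j)
s = 1/8 (s = 3/(26 - 2) = 3/24 = 3*(1/24) = 1/8 ≈ 0.12500)
s**4 = (1/8)**4 = 1/4096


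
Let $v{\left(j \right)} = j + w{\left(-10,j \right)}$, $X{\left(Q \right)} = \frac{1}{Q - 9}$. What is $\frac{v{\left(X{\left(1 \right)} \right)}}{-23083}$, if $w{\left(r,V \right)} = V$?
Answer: $\frac{1}{92332} \approx 1.083 \cdot 10^{-5}$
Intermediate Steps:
$X{\left(Q \right)} = \frac{1}{-9 + Q}$
$v{\left(j \right)} = 2 j$ ($v{\left(j \right)} = j + j = 2 j$)
$\frac{v{\left(X{\left(1 \right)} \right)}}{-23083} = \frac{2 \frac{1}{-9 + 1}}{-23083} = \frac{2}{-8} \left(- \frac{1}{23083}\right) = 2 \left(- \frac{1}{8}\right) \left(- \frac{1}{23083}\right) = \left(- \frac{1}{4}\right) \left(- \frac{1}{23083}\right) = \frac{1}{92332}$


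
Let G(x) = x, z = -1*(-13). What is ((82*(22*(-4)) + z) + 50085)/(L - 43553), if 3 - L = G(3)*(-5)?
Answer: -42882/43535 ≈ -0.98500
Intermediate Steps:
z = 13
L = 18 (L = 3 - 3*(-5) = 3 - 1*(-15) = 3 + 15 = 18)
((82*(22*(-4)) + z) + 50085)/(L - 43553) = ((82*(22*(-4)) + 13) + 50085)/(18 - 43553) = ((82*(-88) + 13) + 50085)/(-43535) = ((-7216 + 13) + 50085)*(-1/43535) = (-7203 + 50085)*(-1/43535) = 42882*(-1/43535) = -42882/43535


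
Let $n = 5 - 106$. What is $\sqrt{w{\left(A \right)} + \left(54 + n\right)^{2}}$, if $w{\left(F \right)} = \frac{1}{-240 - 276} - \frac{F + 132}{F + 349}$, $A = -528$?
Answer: $\frac{\sqrt{4706582211051}}{46182} \approx 46.976$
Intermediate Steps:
$n = -101$
$w{\left(F \right)} = - \frac{1}{516} - \frac{132 + F}{349 + F}$ ($w{\left(F \right)} = \frac{1}{-516} - \frac{132 + F}{349 + F} = - \frac{1}{516} - \frac{132 + F}{349 + F}$)
$\sqrt{w{\left(A \right)} + \left(54 + n\right)^{2}} = \sqrt{\frac{-68461 - -272976}{516 \left(349 - 528\right)} + \left(54 - 101\right)^{2}} = \sqrt{\frac{-68461 + 272976}{516 \left(-179\right)} + \left(-47\right)^{2}} = \sqrt{\frac{1}{516} \left(- \frac{1}{179}\right) 204515 + 2209} = \sqrt{- \frac{204515}{92364} + 2209} = \sqrt{\frac{203827561}{92364}} = \frac{\sqrt{4706582211051}}{46182}$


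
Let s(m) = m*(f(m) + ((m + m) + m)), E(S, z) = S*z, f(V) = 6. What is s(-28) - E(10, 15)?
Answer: 2034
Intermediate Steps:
s(m) = m*(6 + 3*m) (s(m) = m*(6 + ((m + m) + m)) = m*(6 + (2*m + m)) = m*(6 + 3*m))
s(-28) - E(10, 15) = 3*(-28)*(2 - 28) - 10*15 = 3*(-28)*(-26) - 1*150 = 2184 - 150 = 2034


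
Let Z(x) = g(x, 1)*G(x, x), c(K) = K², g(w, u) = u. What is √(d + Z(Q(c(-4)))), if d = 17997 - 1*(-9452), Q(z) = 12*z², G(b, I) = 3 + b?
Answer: 2*√7631 ≈ 174.71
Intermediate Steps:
Z(x) = 3 + x (Z(x) = 1*(3 + x) = 3 + x)
d = 27449 (d = 17997 + 9452 = 27449)
√(d + Z(Q(c(-4)))) = √(27449 + (3 + 12*((-4)²)²)) = √(27449 + (3 + 12*16²)) = √(27449 + (3 + 12*256)) = √(27449 + (3 + 3072)) = √(27449 + 3075) = √30524 = 2*√7631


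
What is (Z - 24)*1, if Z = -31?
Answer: -55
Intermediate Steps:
(Z - 24)*1 = (-31 - 24)*1 = -55*1 = -55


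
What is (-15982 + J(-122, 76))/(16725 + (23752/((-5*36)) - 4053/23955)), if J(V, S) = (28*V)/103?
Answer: -11854577313/12282203894 ≈ -0.96518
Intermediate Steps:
J(V, S) = 28*V/103 (J(V, S) = (28*V)*(1/103) = 28*V/103)
(-15982 + J(-122, 76))/(16725 + (23752/((-5*36)) - 4053/23955)) = (-15982 + (28/103)*(-122))/(16725 + (23752/((-5*36)) - 4053/23955)) = (-15982 - 3416/103)/(16725 + (23752/(-180) - 4053*1/23955)) = -1649562/(103*(16725 + (23752*(-1/180) - 1351/7985))) = -1649562/(103*(16725 + (-5938/45 - 1351/7985))) = -1649562/(103*(16725 - 1899029/14373)) = -1649562/(103*238489396/14373) = -1649562/103*14373/238489396 = -11854577313/12282203894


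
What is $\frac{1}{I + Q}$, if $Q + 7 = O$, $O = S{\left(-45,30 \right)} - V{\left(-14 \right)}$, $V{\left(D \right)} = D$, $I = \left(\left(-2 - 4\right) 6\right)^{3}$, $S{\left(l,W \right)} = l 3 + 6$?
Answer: $- \frac{1}{46778} \approx -2.1378 \cdot 10^{-5}$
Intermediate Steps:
$S{\left(l,W \right)} = 6 + 3 l$ ($S{\left(l,W \right)} = 3 l + 6 = 6 + 3 l$)
$I = -46656$ ($I = \left(\left(-6\right) 6\right)^{3} = \left(-36\right)^{3} = -46656$)
$O = -115$ ($O = \left(6 + 3 \left(-45\right)\right) - -14 = \left(6 - 135\right) + 14 = -129 + 14 = -115$)
$Q = -122$ ($Q = -7 - 115 = -122$)
$\frac{1}{I + Q} = \frac{1}{-46656 - 122} = \frac{1}{-46778} = - \frac{1}{46778}$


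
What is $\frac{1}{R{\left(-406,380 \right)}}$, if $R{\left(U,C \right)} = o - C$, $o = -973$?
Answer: $- \frac{1}{1353} \approx -0.0007391$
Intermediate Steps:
$R{\left(U,C \right)} = -973 - C$
$\frac{1}{R{\left(-406,380 \right)}} = \frac{1}{-973 - 380} = \frac{1}{-1353} = - \frac{1}{1353}$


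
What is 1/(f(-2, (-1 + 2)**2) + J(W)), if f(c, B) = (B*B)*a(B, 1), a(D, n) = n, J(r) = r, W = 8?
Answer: 1/9 ≈ 0.11111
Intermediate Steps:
f(c, B) = B**2 (f(c, B) = (B*B)*1 = B**2*1 = B**2)
1/(f(-2, (-1 + 2)**2) + J(W)) = 1/(((-1 + 2)**2)**2 + 8) = 1/((1**2)**2 + 8) = 1/(1**2 + 8) = 1/(1 + 8) = 1/9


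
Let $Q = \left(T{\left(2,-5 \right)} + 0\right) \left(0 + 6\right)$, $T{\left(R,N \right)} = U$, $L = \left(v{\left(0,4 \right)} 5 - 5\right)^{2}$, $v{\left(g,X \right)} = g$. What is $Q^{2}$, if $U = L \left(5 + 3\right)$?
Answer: $1440000$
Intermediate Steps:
$L = 25$ ($L = \left(0 \cdot 5 - 5\right)^{2} = \left(0 - 5\right)^{2} = \left(-5\right)^{2} = 25$)
$U = 200$ ($U = 25 \left(5 + 3\right) = 25 \cdot 8 = 200$)
$T{\left(R,N \right)} = 200$
$Q = 1200$ ($Q = \left(200 + 0\right) \left(0 + 6\right) = 200 \cdot 6 = 1200$)
$Q^{2} = 1200^{2} = 1440000$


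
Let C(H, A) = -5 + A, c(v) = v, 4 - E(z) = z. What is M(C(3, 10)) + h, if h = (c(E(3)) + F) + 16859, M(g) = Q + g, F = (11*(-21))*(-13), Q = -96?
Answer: 19772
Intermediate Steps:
E(z) = 4 - z
F = 3003 (F = -231*(-13) = 3003)
M(g) = -96 + g
h = 19863 (h = ((4 - 1*3) + 3003) + 16859 = ((4 - 3) + 3003) + 16859 = (1 + 3003) + 16859 = 3004 + 16859 = 19863)
M(C(3, 10)) + h = (-96 + (-5 + 10)) + 19863 = (-96 + 5) + 19863 = -91 + 19863 = 19772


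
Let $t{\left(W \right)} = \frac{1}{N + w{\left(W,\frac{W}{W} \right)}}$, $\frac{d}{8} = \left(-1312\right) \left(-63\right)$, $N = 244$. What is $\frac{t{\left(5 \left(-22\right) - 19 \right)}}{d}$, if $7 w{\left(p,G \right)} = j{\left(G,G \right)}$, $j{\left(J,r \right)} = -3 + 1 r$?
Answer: $\frac{1}{161155584} \approx 6.2052 \cdot 10^{-9}$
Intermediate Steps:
$j{\left(J,r \right)} = -3 + r$
$w{\left(p,G \right)} = - \frac{3}{7} + \frac{G}{7}$ ($w{\left(p,G \right)} = \frac{-3 + G}{7} = - \frac{3}{7} + \frac{G}{7}$)
$d = 661248$ ($d = 8 \left(\left(-1312\right) \left(-63\right)\right) = 8 \cdot 82656 = 661248$)
$t{\left(W \right)} = \frac{7}{1706}$ ($t{\left(W \right)} = \frac{1}{244 - \left(\frac{3}{7} - \frac{W \frac{1}{W}}{7}\right)} = \frac{1}{244 + \left(- \frac{3}{7} + \frac{1}{7} \cdot 1\right)} = \frac{1}{244 + \left(- \frac{3}{7} + \frac{1}{7}\right)} = \frac{1}{244 - \frac{2}{7}} = \frac{1}{\frac{1706}{7}} = \frac{7}{1706}$)
$\frac{t{\left(5 \left(-22\right) - 19 \right)}}{d} = \frac{7}{1706 \cdot 661248} = \frac{7}{1706} \cdot \frac{1}{661248} = \frac{1}{161155584}$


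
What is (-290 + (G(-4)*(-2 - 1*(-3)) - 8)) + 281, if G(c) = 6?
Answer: -11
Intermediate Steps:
(-290 + (G(-4)*(-2 - 1*(-3)) - 8)) + 281 = (-290 + (6*(-2 - 1*(-3)) - 8)) + 281 = (-290 + (6*(-2 + 3) - 8)) + 281 = (-290 + (6*1 - 8)) + 281 = (-290 + (6 - 8)) + 281 = (-290 - 2) + 281 = -292 + 281 = -11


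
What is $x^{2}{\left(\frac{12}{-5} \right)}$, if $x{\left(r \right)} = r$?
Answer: $\frac{144}{25} \approx 5.76$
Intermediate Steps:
$x^{2}{\left(\frac{12}{-5} \right)} = \left(\frac{12}{-5}\right)^{2} = \left(12 \left(- \frac{1}{5}\right)\right)^{2} = \left(- \frac{12}{5}\right)^{2} = \frac{144}{25}$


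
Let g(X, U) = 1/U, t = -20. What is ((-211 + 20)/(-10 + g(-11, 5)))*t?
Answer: -19100/49 ≈ -389.80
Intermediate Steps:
((-211 + 20)/(-10 + g(-11, 5)))*t = ((-211 + 20)/(-10 + 1/5))*(-20) = -191/(-10 + 1/5)*(-20) = -191/(-49/5)*(-20) = -191*(-5/49)*(-20) = (955/49)*(-20) = -19100/49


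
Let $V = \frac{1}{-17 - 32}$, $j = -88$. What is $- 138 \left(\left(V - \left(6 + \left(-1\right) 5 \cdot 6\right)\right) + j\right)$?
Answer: $\frac{432906}{49} \approx 8834.8$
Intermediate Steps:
$V = - \frac{1}{49}$ ($V = \frac{1}{-49} = - \frac{1}{49} \approx -0.020408$)
$- 138 \left(\left(V - \left(6 + \left(-1\right) 5 \cdot 6\right)\right) + j\right) = - 138 \left(\left(- \frac{1}{49} - \left(6 + \left(-1\right) 5 \cdot 6\right)\right) - 88\right) = - 138 \left(\left(- \frac{1}{49} - \left(6 - 30\right)\right) - 88\right) = - 138 \left(\left(- \frac{1}{49} - -24\right) - 88\right) = - 138 \left(\left(- \frac{1}{49} + 24\right) - 88\right) = - 138 \left(\frac{1175}{49} - 88\right) = \left(-138\right) \left(- \frac{3137}{49}\right) = \frac{432906}{49}$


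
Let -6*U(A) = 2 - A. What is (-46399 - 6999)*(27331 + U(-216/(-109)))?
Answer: -477230527928/327 ≈ -1.4594e+9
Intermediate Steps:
U(A) = -1/3 + A/6 (U(A) = -(2 - A)/6 = -1/3 + A/6)
(-46399 - 6999)*(27331 + U(-216/(-109))) = (-46399 - 6999)*(27331 + (-1/3 + (-216/(-109))/6)) = -53398*(27331 + (-1/3 + (-216*(-1/109))/6)) = -53398*(27331 + (-1/3 + (1/6)*(216/109))) = -53398*(27331 + (-1/3 + 36/109)) = -53398*(27331 - 1/327) = -53398*8937236/327 = -477230527928/327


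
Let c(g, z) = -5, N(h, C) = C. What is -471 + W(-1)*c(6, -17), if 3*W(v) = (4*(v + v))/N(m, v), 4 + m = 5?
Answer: -1453/3 ≈ -484.33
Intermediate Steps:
m = 1 (m = -4 + 5 = 1)
W(v) = 8/3 (W(v) = ((4*(v + v))/v)/3 = ((4*(2*v))/v)/3 = ((8*v)/v)/3 = (⅓)*8 = 8/3)
-471 + W(-1)*c(6, -17) = -471 + (8/3)*(-5) = -471 - 40/3 = -1453/3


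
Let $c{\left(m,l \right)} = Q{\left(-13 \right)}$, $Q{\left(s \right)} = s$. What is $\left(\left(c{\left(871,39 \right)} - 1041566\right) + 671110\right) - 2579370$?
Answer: $-2949839$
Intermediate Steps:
$c{\left(m,l \right)} = -13$
$\left(\left(c{\left(871,39 \right)} - 1041566\right) + 671110\right) - 2579370 = \left(\left(-13 - 1041566\right) + 671110\right) - 2579370 = \left(-1041579 + 671110\right) - 2579370 = -370469 - 2579370 = -2949839$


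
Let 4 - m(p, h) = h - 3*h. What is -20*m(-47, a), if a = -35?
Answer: 1320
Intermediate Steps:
m(p, h) = 4 + 2*h (m(p, h) = 4 - (h - 3*h) = 4 - (-2)*h = 4 + 2*h)
-20*m(-47, a) = -20*(4 + 2*(-35)) = -20*(4 - 70) = -20*(-66) = 1320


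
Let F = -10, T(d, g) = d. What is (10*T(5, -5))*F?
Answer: -500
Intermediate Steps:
(10*T(5, -5))*F = (10*5)*(-10) = 50*(-10) = -500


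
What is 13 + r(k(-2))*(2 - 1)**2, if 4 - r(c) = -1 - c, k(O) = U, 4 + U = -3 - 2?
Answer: 9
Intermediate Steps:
U = -9 (U = -4 + (-3 - 2) = -4 - 5 = -9)
k(O) = -9
r(c) = 5 + c (r(c) = 4 - (-1 - c) = 4 + (1 + c) = 5 + c)
13 + r(k(-2))*(2 - 1)**2 = 13 + (5 - 9)*(2 - 1)**2 = 13 - 4*1**2 = 13 - 4*1 = 13 - 4 = 9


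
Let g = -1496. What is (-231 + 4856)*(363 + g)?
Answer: -5240125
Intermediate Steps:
(-231 + 4856)*(363 + g) = (-231 + 4856)*(363 - 1496) = 4625*(-1133) = -5240125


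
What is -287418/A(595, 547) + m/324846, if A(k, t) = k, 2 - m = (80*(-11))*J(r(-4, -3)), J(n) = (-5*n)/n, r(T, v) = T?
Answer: -15561534073/32213895 ≈ -483.07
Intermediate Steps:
J(n) = -5
m = -4398 (m = 2 - 80*(-11)*(-5) = 2 - (-880)*(-5) = 2 - 1*4400 = 2 - 4400 = -4398)
-287418/A(595, 547) + m/324846 = -287418/595 - 4398/324846 = -287418*1/595 - 4398*1/324846 = -287418/595 - 733/54141 = -15561534073/32213895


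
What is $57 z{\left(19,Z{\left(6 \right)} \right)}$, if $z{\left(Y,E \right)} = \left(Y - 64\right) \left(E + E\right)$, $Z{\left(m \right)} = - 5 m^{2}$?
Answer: $923400$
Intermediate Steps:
$z{\left(Y,E \right)} = 2 E \left(-64 + Y\right)$ ($z{\left(Y,E \right)} = \left(-64 + Y\right) 2 E = 2 E \left(-64 + Y\right)$)
$57 z{\left(19,Z{\left(6 \right)} \right)} = 57 \cdot 2 \left(- 5 \cdot 6^{2}\right) \left(-64 + 19\right) = 57 \cdot 2 \left(\left(-5\right) 36\right) \left(-45\right) = 57 \cdot 2 \left(-180\right) \left(-45\right) = 57 \cdot 16200 = 923400$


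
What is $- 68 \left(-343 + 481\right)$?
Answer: $-9384$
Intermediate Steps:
$- 68 \left(-343 + 481\right) = \left(-68\right) 138 = -9384$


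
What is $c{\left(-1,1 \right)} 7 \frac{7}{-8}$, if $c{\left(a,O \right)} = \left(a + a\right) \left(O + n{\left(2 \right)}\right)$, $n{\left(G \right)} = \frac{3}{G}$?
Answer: $\frac{245}{8} \approx 30.625$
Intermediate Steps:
$c{\left(a,O \right)} = 2 a \left(\frac{3}{2} + O\right)$ ($c{\left(a,O \right)} = \left(a + a\right) \left(O + \frac{3}{2}\right) = 2 a \left(O + 3 \cdot \frac{1}{2}\right) = 2 a \left(O + \frac{3}{2}\right) = 2 a \left(\frac{3}{2} + O\right)$)
$c{\left(-1,1 \right)} 7 \frac{7}{-8} = - (3 + 2 \cdot 1) 7 \frac{7}{-8} = - (3 + 2) 7 \cdot 7 \left(- \frac{1}{8}\right) = \left(-1\right) 5 \cdot 7 \left(- \frac{7}{8}\right) = \left(-5\right) 7 \left(- \frac{7}{8}\right) = \left(-35\right) \left(- \frac{7}{8}\right) = \frac{245}{8}$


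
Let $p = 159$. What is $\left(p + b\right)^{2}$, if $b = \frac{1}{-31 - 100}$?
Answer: $\frac{433805584}{17161} \approx 25279.0$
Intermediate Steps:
$b = - \frac{1}{131}$ ($b = \frac{1}{-131} = - \frac{1}{131} \approx -0.0076336$)
$\left(p + b\right)^{2} = \left(159 - \frac{1}{131}\right)^{2} = \left(\frac{20828}{131}\right)^{2} = \frac{433805584}{17161}$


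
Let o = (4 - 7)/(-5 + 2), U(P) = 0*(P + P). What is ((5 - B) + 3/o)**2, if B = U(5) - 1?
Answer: 81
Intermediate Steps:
U(P) = 0 (U(P) = 0*(2*P) = 0)
o = 1 (o = -3/(-3) = -3*(-1/3) = 1)
B = -1 (B = 0 - 1 = -1)
((5 - B) + 3/o)**2 = ((5 - 1*(-1)) + 3/1)**2 = ((5 + 1) + 3*1)**2 = (6 + 3)**2 = 9**2 = 81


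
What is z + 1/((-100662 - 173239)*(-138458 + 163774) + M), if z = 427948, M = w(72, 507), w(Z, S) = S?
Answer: 2967424473437131/6934077209 ≈ 4.2795e+5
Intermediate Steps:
M = 507
z + 1/((-100662 - 173239)*(-138458 + 163774) + M) = 427948 + 1/((-100662 - 173239)*(-138458 + 163774) + 507) = 427948 + 1/(-273901*25316 + 507) = 427948 + 1/(-6934077716 + 507) = 427948 + 1/(-6934077209) = 427948 - 1/6934077209 = 2967424473437131/6934077209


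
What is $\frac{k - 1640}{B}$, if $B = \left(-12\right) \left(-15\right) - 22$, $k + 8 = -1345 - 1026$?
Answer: $- \frac{4019}{158} \approx -25.437$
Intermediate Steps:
$k = -2379$ ($k = -8 - 2371 = -2379$)
$B = 158$ ($B = 180 - 22 = 158$)
$\frac{k - 1640}{B} = \frac{-2379 - 1640}{158} = \left(-2379 - 1640\right) \frac{1}{158} = \left(-4019\right) \frac{1}{158} = - \frac{4019}{158}$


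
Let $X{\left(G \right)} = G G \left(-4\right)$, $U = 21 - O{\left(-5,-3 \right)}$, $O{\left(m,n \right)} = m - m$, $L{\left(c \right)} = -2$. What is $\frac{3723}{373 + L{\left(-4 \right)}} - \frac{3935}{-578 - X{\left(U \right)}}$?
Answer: $\frac{2955593}{440006} \approx 6.7172$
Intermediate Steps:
$O{\left(m,n \right)} = 0$
$U = 21$ ($U = 21 - 0 = 21 + 0 = 21$)
$X{\left(G \right)} = - 4 G^{2}$ ($X{\left(G \right)} = G^{2} \left(-4\right) = - 4 G^{2}$)
$\frac{3723}{373 + L{\left(-4 \right)}} - \frac{3935}{-578 - X{\left(U \right)}} = \frac{3723}{373 - 2} - \frac{3935}{-578 - - 4 \cdot 21^{2}} = \frac{3723}{371} - \frac{3935}{-578 - \left(-4\right) 441} = 3723 \cdot \frac{1}{371} - \frac{3935}{-578 - -1764} = \frac{3723}{371} - \frac{3935}{-578 + 1764} = \frac{3723}{371} - \frac{3935}{1186} = \frac{2955593}{440006}$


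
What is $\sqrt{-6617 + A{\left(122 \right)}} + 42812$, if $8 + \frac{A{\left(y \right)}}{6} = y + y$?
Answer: $42812 + i \sqrt{5201} \approx 42812.0 + 72.118 i$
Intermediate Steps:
$A{\left(y \right)} = -48 + 12 y$ ($A{\left(y \right)} = -48 + 6 \left(y + y\right) = -48 + 6 \cdot 2 y = -48 + 12 y$)
$\sqrt{-6617 + A{\left(122 \right)}} + 42812 = \sqrt{-6617 + \left(-48 + 12 \cdot 122\right)} + 42812 = \sqrt{-6617 + \left(-48 + 1464\right)} + 42812 = \sqrt{-6617 + 1416} + 42812 = \sqrt{-5201} + 42812 = i \sqrt{5201} + 42812 = 42812 + i \sqrt{5201}$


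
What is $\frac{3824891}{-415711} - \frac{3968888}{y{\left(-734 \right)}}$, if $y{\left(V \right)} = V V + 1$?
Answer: $- \frac{3710597199855}{223967211227} \approx -16.568$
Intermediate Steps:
$y{\left(V \right)} = 1 + V^{2}$ ($y{\left(V \right)} = V^{2} + 1 = 1 + V^{2}$)
$\frac{3824891}{-415711} - \frac{3968888}{y{\left(-734 \right)}} = \frac{3824891}{-415711} - \frac{3968888}{1 + \left(-734\right)^{2}} = 3824891 \left(- \frac{1}{415711}\right) - \frac{3968888}{1 + 538756} = - \frac{3824891}{415711} - \frac{3968888}{538757} = - \frac{3710597199855}{223967211227}$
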